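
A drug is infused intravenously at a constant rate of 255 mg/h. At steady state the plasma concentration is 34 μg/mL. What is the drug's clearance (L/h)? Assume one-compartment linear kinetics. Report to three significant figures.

At steady state, infusion rate = CL × Css, so CL = rate / Css.
CL = 255 / 34 = 7.500 L/h

7.50 L/h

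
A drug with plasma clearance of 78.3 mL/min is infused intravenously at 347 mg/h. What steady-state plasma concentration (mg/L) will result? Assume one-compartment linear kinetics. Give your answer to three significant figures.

73.9 mg/L

CL = 78.3 mL/min × 60/1000 = 4.698 L/h
Css = rate / CL = 347 / 4.698 = 73.86 mg/L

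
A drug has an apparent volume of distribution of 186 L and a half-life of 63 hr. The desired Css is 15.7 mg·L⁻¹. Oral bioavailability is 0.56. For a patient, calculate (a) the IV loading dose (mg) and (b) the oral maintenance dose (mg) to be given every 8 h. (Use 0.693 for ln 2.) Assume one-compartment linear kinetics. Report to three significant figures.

LD = Vd × C = 186.0 × 15.7 = 2920 mg
CL = 0.693 × Vd / t½ = 0.693 × 186.0 / 63 = 2.046 L/h
D = CL × Css × τ / F = 2.046 × 15.7 × 8 / 0.56 = 458.9 mg

(a) 2920 mg; (b) 459 mg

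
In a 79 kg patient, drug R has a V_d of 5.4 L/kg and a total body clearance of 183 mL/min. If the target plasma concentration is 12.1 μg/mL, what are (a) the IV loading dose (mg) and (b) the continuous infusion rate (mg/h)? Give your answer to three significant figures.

Vd = 5.4 L/kg × 79 kg = 426.6 L
Loading dose = Vd × C = 426.6 × 12.1 = 5162 mg
CL = 183 mL/min × 60/1000 = 10.98 L/h
Maintenance: replace elimination → rate = CL × Css = 10.98 × 12.1 = 132.9 mg/h

(a) 5160 mg; (b) 133 mg/h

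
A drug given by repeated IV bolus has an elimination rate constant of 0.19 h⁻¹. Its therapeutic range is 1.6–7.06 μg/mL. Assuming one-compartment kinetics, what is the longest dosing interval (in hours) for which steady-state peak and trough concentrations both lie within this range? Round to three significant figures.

Between IV bolus doses, concentration decays as C = C₀·e^(−kτ), so C_peak/C_trough = e^(kτ).
τ_max = ln(C_peak/C_trough) / k = ln(7.06/1.6) / 0.1900 = 1.484 / 0.1900 = 7.811 h

7.81 h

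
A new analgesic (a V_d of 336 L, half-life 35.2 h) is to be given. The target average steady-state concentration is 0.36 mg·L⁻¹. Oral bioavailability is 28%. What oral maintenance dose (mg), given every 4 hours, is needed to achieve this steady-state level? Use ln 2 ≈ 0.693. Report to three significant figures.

34.0 mg

CL = 0.693 × Vd / t½ = 0.693 × 336.0 / 35.2 = 6.615 L/h
D = CL × Css × τ / F = 6.615 × 0.36 × 4 / 0.28 = 34.02 mg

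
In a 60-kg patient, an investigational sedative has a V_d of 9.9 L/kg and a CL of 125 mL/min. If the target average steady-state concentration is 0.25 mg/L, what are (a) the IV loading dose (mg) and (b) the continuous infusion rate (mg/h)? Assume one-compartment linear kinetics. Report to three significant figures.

Total Vd = 9.9 × 60 = 594.0 L
Loading: fill Vd to C_target → 594.0 L × 0.25 mg/L = 148.5 mg
CL = 125 mL/min × 60/1000 = 7.500 L/h
Maintenance infusion rate = CL × Css = 7.500 × 0.25 = 1.875 mg/h

(a) 149 mg; (b) 1.88 mg/h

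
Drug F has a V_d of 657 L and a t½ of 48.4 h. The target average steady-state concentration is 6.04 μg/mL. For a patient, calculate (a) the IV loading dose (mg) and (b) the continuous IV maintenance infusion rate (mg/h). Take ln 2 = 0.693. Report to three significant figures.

(a) 3970 mg; (b) 56.8 mg/h

LD = Vd × C = 657.0 × 6.04 = 3968 mg
CL = 0.693 × Vd / t½ = 0.693 × 657.0 / 48.4 = 9.407 L/h
Infusion rate = CL × Css = 9.407 × 6.04 = 56.82 mg/h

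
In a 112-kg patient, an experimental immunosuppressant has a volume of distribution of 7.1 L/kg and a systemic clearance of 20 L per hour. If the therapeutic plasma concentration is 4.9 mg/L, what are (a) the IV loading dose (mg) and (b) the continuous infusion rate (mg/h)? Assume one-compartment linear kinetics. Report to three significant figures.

Vd = 7.1 L/kg × 112 kg = 795.2 L
Loading dose = Vd × C = 795.2 × 4.9 = 3896 mg
Infusion rate = 20.00 L/h × 4.9 mg/L = 98.00 mg/h

(a) 3900 mg; (b) 98.0 mg/h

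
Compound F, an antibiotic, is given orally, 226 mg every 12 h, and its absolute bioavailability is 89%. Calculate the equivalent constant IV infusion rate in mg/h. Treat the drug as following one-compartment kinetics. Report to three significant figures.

16.8 mg/h

Equivalent systemic input: infusion rate = F·D/τ.
Rate = 0.89 × 226 / 12 = 16.76 mg/h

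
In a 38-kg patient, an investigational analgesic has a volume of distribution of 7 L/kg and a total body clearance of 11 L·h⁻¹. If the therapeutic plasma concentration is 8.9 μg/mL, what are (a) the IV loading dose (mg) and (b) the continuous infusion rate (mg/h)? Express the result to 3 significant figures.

Vd(total) = 38 kg × 7 L/kg = 266.0 L
LD = Vd · C_target = 266.0 × 8.9 = 2367 mg
Maintenance: replace elimination → rate = CL × Css = 11.00 × 8.9 = 97.90 mg/h

(a) 2370 mg; (b) 97.9 mg/h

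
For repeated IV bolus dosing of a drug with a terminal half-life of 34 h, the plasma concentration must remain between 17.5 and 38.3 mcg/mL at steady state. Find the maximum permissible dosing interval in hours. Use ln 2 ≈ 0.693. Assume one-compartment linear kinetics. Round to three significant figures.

38.4 h

k = 0.693 / t½ = 0.693 / 34 = 0.02038 h⁻¹
Between IV bolus doses, concentration decays as C = C₀·e^(−kτ), so C_peak/C_trough = e^(kτ).
τ_max = ln(C_peak/C_trough) / k = ln(38.3/17.5) / 0.02038 = 0.7832 / 0.02038 = 38.43 h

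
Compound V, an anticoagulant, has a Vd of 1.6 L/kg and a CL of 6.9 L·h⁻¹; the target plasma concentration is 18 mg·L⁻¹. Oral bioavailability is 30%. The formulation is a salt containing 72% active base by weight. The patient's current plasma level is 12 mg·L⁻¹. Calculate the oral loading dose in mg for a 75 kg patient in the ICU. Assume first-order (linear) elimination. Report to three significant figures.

Total Vd = 1.6 × 75 = 120.0 L
The loading dose fills Vd to the target concentration; clearance is irrelevant here.
Concentration deficit ΔC = 18 − 12 = 6.000 mg/L
LD = Vd × ΔC / F / S = 120.0 × 6.000 / 0.3 / 0.72 = 3333 mg

3330 mg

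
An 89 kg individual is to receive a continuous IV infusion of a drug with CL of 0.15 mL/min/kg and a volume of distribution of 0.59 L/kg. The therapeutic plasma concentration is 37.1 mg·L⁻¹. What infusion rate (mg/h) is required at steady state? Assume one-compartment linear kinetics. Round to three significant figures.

29.7 mg/h

CL = 0.15 mL/min/kg × 89 kg = 13.35 mL/min = 13.35 × 60/1000 = 0.8010 L/h
At steady state, infusion rate equals elimination rate: rate in = CL × Css.
Rate = CL × Css = 0.8010 × 37.1 = 29.72 mg/h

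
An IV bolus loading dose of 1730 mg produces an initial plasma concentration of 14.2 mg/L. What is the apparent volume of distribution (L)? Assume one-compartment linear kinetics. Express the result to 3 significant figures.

Immediately after an IV bolus, C₀ = Dose / Vd, so Vd = Dose / C₀.
Vd = 1730 / 14.2 = 121.8 L

122 L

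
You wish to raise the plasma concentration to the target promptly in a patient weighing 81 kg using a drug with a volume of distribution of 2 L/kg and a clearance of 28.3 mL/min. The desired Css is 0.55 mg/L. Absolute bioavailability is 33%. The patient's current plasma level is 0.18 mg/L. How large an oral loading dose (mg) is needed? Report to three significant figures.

182 mg

Vd = 2 L/kg × 81 kg = 162.0 L
Concentration deficit ΔC = 0.55 − 0.18 = 0.3700 mg/L
LD = Vd × ΔC / F = 162.0 × 0.3700 / 0.33 = 181.6 mg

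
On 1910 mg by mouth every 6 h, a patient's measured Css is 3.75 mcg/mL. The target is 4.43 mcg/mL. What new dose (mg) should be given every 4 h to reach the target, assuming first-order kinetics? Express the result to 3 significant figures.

1500 mg

With linear kinetics, Css is proportional to dose rate (D/τ) at fixed clearance.
D₂ = D₁ × (Css,target / Css,current) × (τ₂/τ₁) = 1910 × (4.43/3.75) × (4/6) = 1504 mg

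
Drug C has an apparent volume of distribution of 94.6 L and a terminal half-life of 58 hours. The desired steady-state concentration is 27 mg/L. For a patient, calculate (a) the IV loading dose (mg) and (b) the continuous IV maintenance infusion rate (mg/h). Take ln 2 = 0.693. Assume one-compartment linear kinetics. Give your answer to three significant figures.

(a) 2550 mg; (b) 30.5 mg/h

LD = Vd × C = 94.60 × 27 = 2554 mg
CL = 0.693 × Vd / t½ = 0.693 × 94.60 / 58 = 1.130 L/h
Infusion rate = CL × Css = 1.130 × 27 = 30.51 mg/h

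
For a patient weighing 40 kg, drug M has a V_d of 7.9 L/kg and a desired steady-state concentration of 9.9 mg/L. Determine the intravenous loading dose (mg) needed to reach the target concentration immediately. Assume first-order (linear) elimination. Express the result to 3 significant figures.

Vd(total) = 40 kg × 7.9 L/kg = 316.0 L
The loading dose fills Vd to the target concentration.
LD = Vd × C = 316.0 × 9.900 = 3128 mg

3130 mg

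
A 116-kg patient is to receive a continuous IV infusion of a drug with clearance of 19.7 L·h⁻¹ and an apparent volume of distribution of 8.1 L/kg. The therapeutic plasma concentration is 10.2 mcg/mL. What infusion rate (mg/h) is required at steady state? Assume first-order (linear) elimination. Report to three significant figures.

Vd does not affect the maintenance rate; only clearance governs steady-state input.
Rate = CL × Css = 19.70 × 10.2 = 200.9 mg/h

201 mg/h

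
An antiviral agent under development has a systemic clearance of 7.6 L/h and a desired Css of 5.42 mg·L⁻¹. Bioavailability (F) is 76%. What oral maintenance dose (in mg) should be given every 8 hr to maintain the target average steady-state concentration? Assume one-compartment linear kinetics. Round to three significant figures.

434 mg

At steady state, dose per interval replaces the amount cleared in that interval: F·D/τ = CL·Css.
D = CL × Css × τ / F = 7.600 × 5.42 × 8 / 0.76 = 433.6 mg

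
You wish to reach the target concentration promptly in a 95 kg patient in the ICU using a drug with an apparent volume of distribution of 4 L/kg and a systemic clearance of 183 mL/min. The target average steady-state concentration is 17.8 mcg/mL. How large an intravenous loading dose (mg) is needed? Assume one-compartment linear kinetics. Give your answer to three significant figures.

6760 mg

Vd(total) = 95 kg × 4 L/kg = 380.0 L
LD = Vd × C = 380.0 × 17.80 = 6764 mg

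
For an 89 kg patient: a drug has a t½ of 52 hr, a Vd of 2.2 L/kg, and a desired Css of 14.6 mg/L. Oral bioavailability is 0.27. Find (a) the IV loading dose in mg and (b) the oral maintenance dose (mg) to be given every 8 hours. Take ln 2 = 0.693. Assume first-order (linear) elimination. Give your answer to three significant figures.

(a) 2860 mg; (b) 1130 mg

Total Vd = 2.2 × 89 = 195.8 L
LD = Vd × C = 195.8 × 14.6 = 2859 mg
CL = 0.693 × Vd / t½ = 0.693 × 195.8 / 52 = 2.609 L/h
D = CL × Css × τ / F = 2.609 × 14.6 × 8 / 0.27 = 1129 mg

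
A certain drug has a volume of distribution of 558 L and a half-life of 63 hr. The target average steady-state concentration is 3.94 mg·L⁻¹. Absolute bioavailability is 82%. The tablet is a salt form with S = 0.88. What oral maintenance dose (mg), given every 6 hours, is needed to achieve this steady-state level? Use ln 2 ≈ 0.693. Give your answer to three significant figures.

k = 0.693/63 = 0.01100 h⁻¹, so CL = k·Vd = 0.01100 × 558.0 = 6.138 L/h
D = CL × Css × τ / F / S = 6.138 × 3.94 × 6 / 0.82 / 0.88 = 201.1 mg

201 mg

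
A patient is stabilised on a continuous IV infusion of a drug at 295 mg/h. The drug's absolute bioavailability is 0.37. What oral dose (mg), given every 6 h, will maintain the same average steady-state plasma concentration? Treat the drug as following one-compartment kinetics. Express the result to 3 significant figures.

To maintain the same Css, the systemic dosing rate must be unchanged: F·D/τ = infusion rate.
D = rate × τ / F = 295 × 6 / 0.37 = 4784 mg

4780 mg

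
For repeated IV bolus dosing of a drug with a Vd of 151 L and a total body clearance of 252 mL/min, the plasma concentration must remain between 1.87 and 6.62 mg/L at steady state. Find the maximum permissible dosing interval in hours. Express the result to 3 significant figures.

CL = 252 mL/min × 60/1000 = 15.12 L/h
k = CL / Vd = 15.12 / 151.0 = 0.1001 h⁻¹
Between IV bolus doses, concentration decays as C = C₀·e^(−kτ), so C_peak/C_trough = e^(kτ).
τ_max = ln(C_peak/C_trough) / k = ln(6.62/1.87) / 0.1001 = 1.264 / 0.1001 = 12.63 h

12.6 h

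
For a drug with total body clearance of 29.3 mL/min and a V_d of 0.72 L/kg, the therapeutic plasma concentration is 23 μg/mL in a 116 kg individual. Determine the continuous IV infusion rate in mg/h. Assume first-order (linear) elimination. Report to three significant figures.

40.4 mg/h

CL = 29.3 mL/min × 60/1000 = 1.758 L/h
Infusion rate = CL · Css = 1.758 L/h × 23 mg/L = 40.43 mg/h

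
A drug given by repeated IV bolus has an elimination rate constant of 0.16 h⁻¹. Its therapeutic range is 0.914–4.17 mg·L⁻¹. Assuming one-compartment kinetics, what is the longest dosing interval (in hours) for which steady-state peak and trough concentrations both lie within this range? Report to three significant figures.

Between IV bolus doses, concentration decays as C = C₀·e^(−kτ), so C_peak/C_trough = e^(kτ).
τ_max = ln(C_peak/C_trough) / k = ln(4.17/0.914) / 0.1600 = 1.518 / 0.1600 = 9.488 h

9.49 h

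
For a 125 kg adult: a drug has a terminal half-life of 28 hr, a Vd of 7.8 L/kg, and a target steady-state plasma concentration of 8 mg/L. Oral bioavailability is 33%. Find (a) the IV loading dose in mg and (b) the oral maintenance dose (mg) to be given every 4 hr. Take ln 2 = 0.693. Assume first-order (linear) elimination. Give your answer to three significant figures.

(a) 7800 mg; (b) 2340 mg

Vd = 7.8 L/kg × 125 kg = 975.0 L
LD = Vd × C = 975.0 × 8 = 7800 mg
CL = 0.693 × Vd / t½ = 0.693 × 975.0 / 28 = 24.13 L/h
D = CL × Css × τ / F = 24.13 × 8 × 4 / 0.33 = 2340 mg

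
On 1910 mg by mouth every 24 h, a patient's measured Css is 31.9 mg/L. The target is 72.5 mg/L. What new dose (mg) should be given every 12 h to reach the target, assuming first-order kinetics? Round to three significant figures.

2170 mg

For first-order elimination, Css ∝ F·D/(CL·τ); F and CL are unchanged, so Css ∝ D/τ.
D₂ = D₁ × (Css,target / Css,current) × (τ₂/τ₁) = 1910 × (72.5/31.9) × (12/24) = 2170 mg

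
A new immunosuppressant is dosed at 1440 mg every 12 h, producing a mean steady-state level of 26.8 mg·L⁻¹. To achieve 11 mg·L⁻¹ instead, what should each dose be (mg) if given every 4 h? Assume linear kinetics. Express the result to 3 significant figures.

197 mg

For first-order elimination, Css ∝ F·D/(CL·τ); F and CL are unchanged, so Css ∝ D/τ.
D₂ = D₁ × (Css,target / Css,current) × (τ₂/τ₁) = 1440 × (11/26.8) × (4/12) = 197.0 mg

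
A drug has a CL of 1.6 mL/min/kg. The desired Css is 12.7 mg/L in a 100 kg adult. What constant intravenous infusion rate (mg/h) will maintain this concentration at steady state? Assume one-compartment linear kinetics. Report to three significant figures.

122 mg/h

CL = 1.6 mL/min/kg × 100 kg = 160.0 mL/min = 160.0 × 60/1000 = 9.600 L/h
R₀ = 9.600 × 12.7 = 121.9 mg/h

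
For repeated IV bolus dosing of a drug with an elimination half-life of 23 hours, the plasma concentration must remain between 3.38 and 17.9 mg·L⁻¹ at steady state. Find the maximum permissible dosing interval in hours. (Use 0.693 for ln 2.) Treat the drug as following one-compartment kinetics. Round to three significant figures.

k = 0.693 / t½ = 0.693 / 23 = 0.03013 h⁻¹
Between IV bolus doses, concentration decays as C = C₀·e^(−kτ), so C_peak/C_trough = e^(kτ).
τ_max = ln(C_peak/C_trough) / k = ln(17.9/3.38) / 0.03013 = 1.667 / 0.03013 = 55.33 h

55.3 h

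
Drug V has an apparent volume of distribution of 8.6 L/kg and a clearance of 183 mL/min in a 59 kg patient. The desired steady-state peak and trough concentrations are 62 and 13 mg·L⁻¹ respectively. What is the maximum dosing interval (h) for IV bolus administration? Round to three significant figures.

Vd(total) = 59 kg × 8.6 L/kg = 507.4 L
CL = 183 mL/min = 183 × 0.06 = 10.98 L/h
k = CL / Vd = 10.98 / 507.4 = 0.02164 h⁻¹
Between IV bolus doses, concentration decays as C = C₀·e^(−kτ), so C_peak/C_trough = e^(kτ).
τ_max = ln(C_peak/C_trough) / k = ln(62/13) / 0.02164 = 1.562 / 0.02164 = 72.18 h

72.2 h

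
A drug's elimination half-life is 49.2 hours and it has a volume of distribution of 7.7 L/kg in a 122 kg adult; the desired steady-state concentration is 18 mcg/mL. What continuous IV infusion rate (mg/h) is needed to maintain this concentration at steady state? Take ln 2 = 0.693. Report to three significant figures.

238 mg/h

Vd(total) = 122 kg × 7.7 L/kg = 939.4 L
CL = 0.693 × Vd / t½ = 0.693 × 939.4 / 49.2 = 13.23 L/h
Infusion rate = CL × Css = 13.23 × 18 = 238.1 mg/h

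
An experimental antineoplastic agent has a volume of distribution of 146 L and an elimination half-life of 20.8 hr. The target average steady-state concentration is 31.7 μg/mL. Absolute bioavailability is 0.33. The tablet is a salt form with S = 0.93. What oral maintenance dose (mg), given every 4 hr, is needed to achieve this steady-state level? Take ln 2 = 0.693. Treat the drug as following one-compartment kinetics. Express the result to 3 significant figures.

CL = ln 2 · Vd / t½ = 0.693 × 146.0 / 20.8 = 4.864 L/h
D = CL × Css × τ / F / S = 4.864 × 31.7 × 4 / 0.33 / 0.93 = 2010 mg

2010 mg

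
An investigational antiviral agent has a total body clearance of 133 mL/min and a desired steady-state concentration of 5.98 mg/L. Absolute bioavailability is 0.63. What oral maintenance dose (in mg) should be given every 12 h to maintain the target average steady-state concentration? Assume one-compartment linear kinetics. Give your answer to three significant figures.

909 mg

CL = 133 mL/min × 60/1000 = 7.980 L/h
At steady state, dose per interval replaces the amount cleared in that interval: F·D/τ = CL·Css.
D = CL × Css × τ / F = 7.980 × 5.98 × 12 / 0.63 = 909.0 mg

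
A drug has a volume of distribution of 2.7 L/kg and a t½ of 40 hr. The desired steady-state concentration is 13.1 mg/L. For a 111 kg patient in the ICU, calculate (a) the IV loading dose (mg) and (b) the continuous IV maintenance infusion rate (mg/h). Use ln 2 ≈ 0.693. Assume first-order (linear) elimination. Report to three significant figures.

(a) 3930 mg; (b) 68.0 mg/h

Vd = 2.7 L/kg × 111 kg = 299.7 L
LD = Vd × C = 299.7 × 13.1 = 3926 mg
CL = 0.693 × Vd / t½ = 0.693 × 299.7 / 40 = 5.192 L/h
Infusion rate = CL × Css = 5.192 × 13.1 = 68.02 mg/h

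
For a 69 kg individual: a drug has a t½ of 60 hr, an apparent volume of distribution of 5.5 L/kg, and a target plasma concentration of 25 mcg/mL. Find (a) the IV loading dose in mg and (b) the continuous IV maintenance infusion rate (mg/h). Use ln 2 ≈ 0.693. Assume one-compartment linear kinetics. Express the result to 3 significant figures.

Vd = 5.5 L/kg × 69 kg = 379.5 L
LD = Vd × C = 379.5 × 25 = 9488 mg
CL = 0.693 × Vd / t½ = 0.693 × 379.5 / 60 = 4.383 L/h
Infusion rate = CL × Css = 4.383 × 25 = 109.6 mg/h

(a) 9490 mg; (b) 110 mg/h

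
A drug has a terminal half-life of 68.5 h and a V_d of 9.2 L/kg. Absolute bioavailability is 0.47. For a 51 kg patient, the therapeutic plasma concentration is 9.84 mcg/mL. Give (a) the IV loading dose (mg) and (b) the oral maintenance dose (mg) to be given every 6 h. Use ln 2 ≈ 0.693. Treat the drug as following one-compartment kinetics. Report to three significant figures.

(a) 4620 mg; (b) 596 mg

Vd(total) = 51 kg × 9.2 L/kg = 469.2 L
LD = Vd × C = 469.2 × 9.84 = 4617 mg
CL = 0.693 × Vd / t½ = 0.693 × 469.2 / 68.5 = 4.747 L/h
D = CL × Css × τ / F = 4.747 × 9.84 × 6 / 0.47 = 596.3 mg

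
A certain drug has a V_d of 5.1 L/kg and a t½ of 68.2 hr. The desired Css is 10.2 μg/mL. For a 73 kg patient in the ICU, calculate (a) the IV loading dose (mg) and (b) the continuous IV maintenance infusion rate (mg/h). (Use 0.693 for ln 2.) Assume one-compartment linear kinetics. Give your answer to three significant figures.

Vd = 5.1 L/kg × 73 kg = 372.3 L
LD = Vd × C = 372.3 × 10.2 = 3797 mg
CL = 0.693 × Vd / t½ = 0.693 × 372.3 / 68.2 = 3.783 L/h
Infusion rate = CL × Css = 3.783 × 10.2 = 38.59 mg/h

(a) 3800 mg; (b) 38.6 mg/h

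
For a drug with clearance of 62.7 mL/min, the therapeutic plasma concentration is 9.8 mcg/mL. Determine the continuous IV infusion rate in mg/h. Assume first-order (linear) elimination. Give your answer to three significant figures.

36.9 mg/h

Convert clearance: 62.7 mL/min × 60 min/h ÷ 1000 mL/L = 3.762 L/h
At steady state, infusion rate equals elimination rate: rate in = CL × Css.
Rate = CL × Css = 3.762 × 9.8 = 36.87 mg/h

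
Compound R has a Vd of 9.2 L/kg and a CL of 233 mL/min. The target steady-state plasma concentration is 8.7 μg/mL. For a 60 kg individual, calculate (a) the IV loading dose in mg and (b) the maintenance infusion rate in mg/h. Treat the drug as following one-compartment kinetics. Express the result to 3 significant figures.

(a) 4800 mg; (b) 122 mg/h

Total Vd = 9.2 × 60 = 552.0 L
LD = Vd · C_target = 552.0 × 8.7 = 4802 mg
CL = 233 mL/min = 233 × 0.06 = 13.98 L/h
Maintenance infusion rate = CL × Css = 13.98 × 8.7 = 121.6 mg/h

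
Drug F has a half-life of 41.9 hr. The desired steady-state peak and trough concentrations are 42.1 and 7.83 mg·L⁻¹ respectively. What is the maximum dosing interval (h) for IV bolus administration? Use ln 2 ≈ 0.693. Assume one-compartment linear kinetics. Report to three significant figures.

102 h

k = 0.693 / t½ = 0.693 / 41.9 = 0.01654 h⁻¹
Between IV bolus doses, concentration decays as C = C₀·e^(−kτ), so C_peak/C_trough = e^(kτ).
τ_max = ln(C_peak/C_trough) / k = ln(42.1/7.83) / 0.01654 = 1.682 / 0.01654 = 101.7 h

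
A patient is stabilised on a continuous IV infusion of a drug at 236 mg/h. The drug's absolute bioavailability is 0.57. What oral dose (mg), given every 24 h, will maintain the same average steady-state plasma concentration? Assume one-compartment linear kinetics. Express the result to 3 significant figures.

9940 mg

To maintain the same Css, the systemic dosing rate must be unchanged: F·D/τ = infusion rate.
D = rate × τ / F = 236 × 24 / 0.57 = 9937 mg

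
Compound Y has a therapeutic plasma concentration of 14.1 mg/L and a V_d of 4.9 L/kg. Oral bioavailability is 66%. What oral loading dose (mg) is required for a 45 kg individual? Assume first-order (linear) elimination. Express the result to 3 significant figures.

Vd(total) = 45 kg × 4.9 L/kg = 220.5 L
The loading dose fills Vd to the target concentration.
LD = Vd × C / F = 220.5 × 14.10 / 0.66 = 4711 mg

4710 mg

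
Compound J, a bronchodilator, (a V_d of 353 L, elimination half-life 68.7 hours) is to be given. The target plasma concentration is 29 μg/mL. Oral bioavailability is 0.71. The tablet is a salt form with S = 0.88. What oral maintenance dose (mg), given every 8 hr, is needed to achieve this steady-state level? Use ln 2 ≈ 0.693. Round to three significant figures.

k = 0.693/68.7 = 0.01009 h⁻¹, so CL = k·Vd = 0.01009 × 353.0 = 3.562 L/h
D = CL × Css × τ / F / S = 3.562 × 29 × 8 / 0.71 / 0.88 = 1323 mg

1320 mg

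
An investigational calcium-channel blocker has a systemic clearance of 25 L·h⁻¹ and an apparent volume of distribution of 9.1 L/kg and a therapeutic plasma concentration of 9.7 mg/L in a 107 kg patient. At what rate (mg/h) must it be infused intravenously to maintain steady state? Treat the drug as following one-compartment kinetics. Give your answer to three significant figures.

At steady state, infusion rate equals elimination rate: rate in = CL × Css.
Rate = CL × Css = 25.00 × 9.7 = 242.5 mg/h

243 mg/h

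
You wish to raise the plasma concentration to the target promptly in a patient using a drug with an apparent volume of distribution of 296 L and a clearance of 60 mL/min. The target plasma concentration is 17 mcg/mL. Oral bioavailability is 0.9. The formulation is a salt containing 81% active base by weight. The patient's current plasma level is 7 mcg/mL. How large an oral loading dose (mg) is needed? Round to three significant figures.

Concentration deficit ΔC = 17 − 7 = 10.00 mg/L
LD = Vd × ΔC / F / S = 296.0 × 10.00 / 0.9 / 0.81 = 4060 mg

4060 mg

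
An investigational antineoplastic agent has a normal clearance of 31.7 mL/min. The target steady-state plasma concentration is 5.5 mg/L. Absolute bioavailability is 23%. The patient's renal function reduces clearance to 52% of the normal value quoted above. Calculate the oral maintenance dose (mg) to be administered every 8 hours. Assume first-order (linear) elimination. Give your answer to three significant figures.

CL = 31.7 mL/min = 31.7 × 0.06 = 1.902 L/h
Patient clearance = 0.52 × 1.902 = 0.9890 L/h
D = CL × Css × τ / F = 0.9890 × 5.5 × 8 / 0.23 = 189.2 mg

189 mg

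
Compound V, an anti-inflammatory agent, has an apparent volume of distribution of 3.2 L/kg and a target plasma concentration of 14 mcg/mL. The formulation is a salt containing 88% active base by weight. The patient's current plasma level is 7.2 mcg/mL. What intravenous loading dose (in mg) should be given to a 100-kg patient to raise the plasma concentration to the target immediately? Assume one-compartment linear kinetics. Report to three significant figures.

2470 mg

Vd = 3.2 L/kg × 100 kg = 320.0 L
The loading dose fills Vd to the target concentration.
Concentration deficit ΔC = 14 − 7.2 = 6.800 mg/L
LD = Vd × ΔC / S = 320.0 × 6.800 / 0.88 = 2473 mg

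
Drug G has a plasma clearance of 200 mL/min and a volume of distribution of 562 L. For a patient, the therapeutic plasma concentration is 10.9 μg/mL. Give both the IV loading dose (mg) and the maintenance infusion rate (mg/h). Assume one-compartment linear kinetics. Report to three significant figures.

(a) 6130 mg; (b) 131 mg/h

Loading dose = Vd × C = 562.0 × 10.9 = 6126 mg
CL = 200 mL/min = 200 × 0.06 = 12.00 L/h
Infusion rate = 12.00 L/h × 10.9 mg/L = 130.8 mg/h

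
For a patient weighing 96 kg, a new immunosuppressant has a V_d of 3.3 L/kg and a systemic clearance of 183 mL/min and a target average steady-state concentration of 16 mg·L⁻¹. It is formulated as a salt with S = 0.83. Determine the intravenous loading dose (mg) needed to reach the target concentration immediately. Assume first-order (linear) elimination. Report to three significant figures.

6110 mg

Vd = 3.3 L/kg × 96 kg = 316.8 L
LD = Vd × C / S = 316.8 × 16.00 / 0.83 = 6107 mg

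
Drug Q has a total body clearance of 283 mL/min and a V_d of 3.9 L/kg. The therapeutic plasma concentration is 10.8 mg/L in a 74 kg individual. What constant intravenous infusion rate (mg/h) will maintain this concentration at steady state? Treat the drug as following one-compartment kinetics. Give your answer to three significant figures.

183 mg/h

CL = 283 mL/min = 283 × 0.06 = 16.98 L/h
Vd does not affect the maintenance rate; only clearance governs steady-state input.
R₀ = 16.98 × 10.8 = 183.4 mg/h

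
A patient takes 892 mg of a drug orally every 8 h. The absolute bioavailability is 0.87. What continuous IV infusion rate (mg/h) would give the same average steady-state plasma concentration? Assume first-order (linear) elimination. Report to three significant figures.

Equivalent systemic input: infusion rate = F·D/τ.
Rate = 0.87 × 892 / 8 = 97.01 mg/h

97.0 mg/h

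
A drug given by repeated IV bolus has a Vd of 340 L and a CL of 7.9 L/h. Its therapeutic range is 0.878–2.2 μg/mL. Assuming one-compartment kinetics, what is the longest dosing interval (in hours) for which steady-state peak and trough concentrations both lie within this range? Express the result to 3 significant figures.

k = CL / Vd = 7.900 / 340.0 = 0.02324 h⁻¹
Between IV bolus doses, concentration decays as C = C₀·e^(−kτ), so C_peak/C_trough = e^(kτ).
τ_max = ln(C_peak/C_trough) / k = ln(2.2/0.878) / 0.02324 = 0.9186 / 0.02324 = 39.53 h

39.5 h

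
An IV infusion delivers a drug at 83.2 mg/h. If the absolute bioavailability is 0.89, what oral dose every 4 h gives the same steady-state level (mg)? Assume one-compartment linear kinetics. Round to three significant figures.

374 mg

To maintain the same Css, the systemic dosing rate must be unchanged: F·D/τ = infusion rate.
D = rate × τ / F = 83.2 × 4 / 0.89 = 373.9 mg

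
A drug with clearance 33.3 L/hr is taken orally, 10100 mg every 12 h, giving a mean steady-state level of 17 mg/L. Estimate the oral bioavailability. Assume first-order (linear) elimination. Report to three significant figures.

0.673

F·D/τ = CL·Css at steady state → F = CL·Css·τ / D.
F = 33.3 × 17 × 12 / 10100 = 0.673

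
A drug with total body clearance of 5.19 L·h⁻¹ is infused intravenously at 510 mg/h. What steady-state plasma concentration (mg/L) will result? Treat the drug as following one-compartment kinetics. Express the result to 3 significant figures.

Css = rate / CL = 510 / 5.190 = 98.27 mg/L

98.3 mg/L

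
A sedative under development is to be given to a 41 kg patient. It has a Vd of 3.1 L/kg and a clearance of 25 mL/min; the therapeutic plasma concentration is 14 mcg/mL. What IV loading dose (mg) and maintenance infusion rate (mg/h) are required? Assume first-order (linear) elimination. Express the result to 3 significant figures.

(a) 1780 mg; (b) 21.0 mg/h

Vd = 3.1 L/kg × 41 kg = 127.1 L
Loading dose = Vd × C = 127.1 × 14 = 1779 mg
CL = 25 mL/min × 60/1000 = 1.500 L/h
Maintenance: replace elimination → rate = CL × Css = 1.500 × 14 = 21.00 mg/h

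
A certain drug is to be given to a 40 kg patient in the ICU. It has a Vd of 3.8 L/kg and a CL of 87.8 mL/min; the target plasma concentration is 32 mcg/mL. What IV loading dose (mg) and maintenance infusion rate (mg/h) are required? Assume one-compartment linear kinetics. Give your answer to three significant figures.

Total Vd = 3.8 × 40 = 152.0 L
Loading dose = Vd × C = 152.0 × 32 = 4864 mg
CL = 87.8 mL/min = 87.8 × 0.06 = 5.268 L/h
Infusion rate = 5.268 L/h × 32 mg/L = 168.6 mg/h

(a) 4860 mg; (b) 169 mg/h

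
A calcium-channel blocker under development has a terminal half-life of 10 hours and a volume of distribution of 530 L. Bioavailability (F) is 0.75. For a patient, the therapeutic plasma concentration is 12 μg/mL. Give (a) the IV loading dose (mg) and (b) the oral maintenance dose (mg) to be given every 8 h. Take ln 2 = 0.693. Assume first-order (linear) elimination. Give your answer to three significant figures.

LD = Vd × C = 530.0 × 12 = 6360 mg
CL = 0.693 × Vd / t½ = 0.693 × 530.0 / 10 = 36.73 L/h
D = CL × Css × τ / F = 36.73 × 12 × 8 / 0.75 = 4701 mg

(a) 6360 mg; (b) 4700 mg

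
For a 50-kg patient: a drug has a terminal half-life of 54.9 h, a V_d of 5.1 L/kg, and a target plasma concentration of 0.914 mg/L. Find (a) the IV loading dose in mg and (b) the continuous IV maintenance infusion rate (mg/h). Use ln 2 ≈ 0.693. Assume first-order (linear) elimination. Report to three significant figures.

(a) 233 mg; (b) 2.94 mg/h

Total Vd = 5.1 × 50 = 255.0 L
LD = Vd × C = 255.0 × 0.914 = 233.1 mg
CL = 0.693 × Vd / t½ = 0.693 × 255.0 / 54.9 = 3.219 L/h
Infusion rate = CL × Css = 3.219 × 0.914 = 2.942 mg/h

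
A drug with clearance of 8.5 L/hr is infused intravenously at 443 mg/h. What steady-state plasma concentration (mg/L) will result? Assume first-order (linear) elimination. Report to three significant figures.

52.1 mg/L

Css = rate / CL = 443 / 8.500 = 52.12 mg/L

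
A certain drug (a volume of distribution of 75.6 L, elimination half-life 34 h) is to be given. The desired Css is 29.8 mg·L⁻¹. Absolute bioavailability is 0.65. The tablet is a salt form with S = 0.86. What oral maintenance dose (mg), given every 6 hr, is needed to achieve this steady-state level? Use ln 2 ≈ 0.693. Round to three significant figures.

493 mg

k = 0.693/34 = 0.02038 h⁻¹, so CL = k·Vd = 0.02038 × 75.60 = 1.541 L/h
D = CL × Css × τ / F / S = 1.541 × 29.8 × 6 / 0.65 / 0.86 = 492.9 mg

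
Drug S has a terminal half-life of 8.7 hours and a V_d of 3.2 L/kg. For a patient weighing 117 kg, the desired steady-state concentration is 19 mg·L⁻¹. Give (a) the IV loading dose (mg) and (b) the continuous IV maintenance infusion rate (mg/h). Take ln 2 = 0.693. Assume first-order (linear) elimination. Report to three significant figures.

Total Vd = 3.2 × 117 = 374.4 L
LD = Vd × C = 374.4 × 19 = 7114 mg
CL = 0.693 × Vd / t½ = 0.693 × 374.4 / 8.7 = 29.82 L/h
Infusion rate = CL × Css = 29.82 × 19 = 566.6 mg/h

(a) 7110 mg; (b) 567 mg/h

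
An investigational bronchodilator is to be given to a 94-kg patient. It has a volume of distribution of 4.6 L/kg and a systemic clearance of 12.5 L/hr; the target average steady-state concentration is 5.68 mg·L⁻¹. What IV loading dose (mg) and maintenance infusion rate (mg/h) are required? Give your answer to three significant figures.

Vd = 4.6 L/kg × 94 kg = 432.4 L
Loading dose = Vd × C = 432.4 × 5.68 = 2456 mg
Maintenance infusion rate = CL × Css = 12.50 × 5.68 = 71.00 mg/h

(a) 2460 mg; (b) 71.0 mg/h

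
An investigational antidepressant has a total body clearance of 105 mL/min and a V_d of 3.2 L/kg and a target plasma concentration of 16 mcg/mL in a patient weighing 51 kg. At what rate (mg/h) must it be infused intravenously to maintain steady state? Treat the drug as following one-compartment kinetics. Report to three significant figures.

Convert clearance: 105 mL/min × 60 min/h ÷ 1000 mL/L = 6.300 L/h
At steady state, infusion rate equals elimination rate: rate in = CL × Css.
Infusion rate = CL · Css = 6.300 L/h × 16 mg/L = 100.8 mg/h

101 mg/h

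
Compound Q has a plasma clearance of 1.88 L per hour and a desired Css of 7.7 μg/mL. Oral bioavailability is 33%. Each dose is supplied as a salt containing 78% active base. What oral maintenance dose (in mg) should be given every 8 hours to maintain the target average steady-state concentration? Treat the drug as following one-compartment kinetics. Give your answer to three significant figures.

D = CL × Css × τ / F / S = 1.880 × 7.7 × 8 / 0.33 / 0.78 = 449.9 mg

450 mg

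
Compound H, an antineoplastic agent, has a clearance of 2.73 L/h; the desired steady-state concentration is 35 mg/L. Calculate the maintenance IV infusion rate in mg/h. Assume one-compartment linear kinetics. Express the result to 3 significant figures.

95.6 mg/h

At steady state, infusion rate equals elimination rate: rate in = CL × Css.
Infusion rate = CL · Css = 2.730 L/h × 35 mg/L = 95.55 mg/h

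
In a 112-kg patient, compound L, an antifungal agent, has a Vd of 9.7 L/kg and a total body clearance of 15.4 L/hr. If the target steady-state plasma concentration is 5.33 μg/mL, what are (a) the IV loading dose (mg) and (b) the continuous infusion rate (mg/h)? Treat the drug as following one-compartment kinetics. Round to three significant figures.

(a) 5790 mg; (b) 82.1 mg/h

Vd = 9.7 L/kg × 112 kg = 1086 L
LD = Vd · C_target = 1086 × 5.33 = 5788 mg
Maintenance infusion rate = CL × Css = 15.40 × 5.33 = 82.08 mg/h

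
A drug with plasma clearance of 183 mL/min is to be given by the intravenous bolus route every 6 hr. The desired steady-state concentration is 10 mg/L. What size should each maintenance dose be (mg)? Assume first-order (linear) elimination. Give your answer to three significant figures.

CL = 183 mL/min = 183 × 0.06 = 10.98 L/h
D = CL × Css × τ = 10.98 × 10 × 6 = 658.8 mg

659 mg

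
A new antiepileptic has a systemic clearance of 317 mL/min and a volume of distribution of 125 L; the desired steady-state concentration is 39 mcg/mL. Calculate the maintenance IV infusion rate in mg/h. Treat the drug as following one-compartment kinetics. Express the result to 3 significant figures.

CL = 317 mL/min = 317 × 0.06 = 19.02 L/h
Rate = CL × Css = 19.02 × 39 = 741.8 mg/h

742 mg/h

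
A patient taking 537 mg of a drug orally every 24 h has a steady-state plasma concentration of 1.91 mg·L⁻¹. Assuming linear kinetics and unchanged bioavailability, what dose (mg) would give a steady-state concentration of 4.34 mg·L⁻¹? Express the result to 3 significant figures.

With linear kinetics, Css is proportional to dose rate (D/τ) at fixed clearance.
D₂ = D₁ × (Css,target / Css,current) = 537 × 4.34/1.91 = 1220 mg

1220 mg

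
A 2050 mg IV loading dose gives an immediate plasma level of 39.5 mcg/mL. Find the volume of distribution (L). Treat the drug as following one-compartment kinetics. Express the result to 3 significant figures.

Immediately after an IV bolus, C₀ = Dose / Vd, so Vd = Dose / C₀.
Vd = 2050 / 39.5 = 51.90 L

51.9 L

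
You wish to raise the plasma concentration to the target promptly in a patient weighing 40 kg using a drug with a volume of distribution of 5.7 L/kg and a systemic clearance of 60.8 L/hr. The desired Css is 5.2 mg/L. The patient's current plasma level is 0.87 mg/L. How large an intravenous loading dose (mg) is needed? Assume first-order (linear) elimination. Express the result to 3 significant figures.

987 mg

Total Vd = 5.7 × 40 = 228.0 L
Concentration deficit ΔC = 5.2 − 0.87 = 4.330 mg/L
LD = Vd × ΔC = 228.0 × 4.330 = 987.2 mg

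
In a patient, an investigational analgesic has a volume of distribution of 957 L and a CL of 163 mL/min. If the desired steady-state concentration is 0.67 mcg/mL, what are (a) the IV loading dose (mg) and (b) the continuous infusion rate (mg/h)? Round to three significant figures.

(a) 641 mg; (b) 6.55 mg/h

Loading dose = Vd × C = 957.0 × 0.67 = 641.2 mg
Convert clearance: 163 mL/min × 60 min/h ÷ 1000 mL/L = 9.780 L/h
Maintenance: replace elimination → rate = CL × Css = 9.780 × 0.67 = 6.553 mg/h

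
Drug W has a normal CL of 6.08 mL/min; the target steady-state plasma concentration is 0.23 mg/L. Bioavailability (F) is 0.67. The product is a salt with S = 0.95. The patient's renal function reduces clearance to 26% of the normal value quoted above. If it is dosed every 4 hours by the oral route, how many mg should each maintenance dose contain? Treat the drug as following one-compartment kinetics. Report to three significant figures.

0.137 mg

CL = 6.08 mL/min = 6.08 × 0.06 = 0.3648 L/h
Patient clearance = 0.26 × 0.3648 = 0.09485 L/h
D = CL × Css × τ / F / S = 0.09485 × 0.23 × 4 / 0.67 / 0.95 = 0.1371 mg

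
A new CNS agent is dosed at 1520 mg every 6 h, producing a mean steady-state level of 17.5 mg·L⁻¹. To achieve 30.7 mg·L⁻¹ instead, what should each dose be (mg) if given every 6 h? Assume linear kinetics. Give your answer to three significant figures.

For first-order elimination, Css ∝ F·D/(CL·τ); F and CL are unchanged, so Css ∝ D/τ.
D₂ = D₁ × (Css,target / Css,current) = 1520 × 30.7/17.5 = 2667 mg

2670 mg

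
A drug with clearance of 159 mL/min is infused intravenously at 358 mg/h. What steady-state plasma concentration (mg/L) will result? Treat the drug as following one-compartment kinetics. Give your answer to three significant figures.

37.5 mg/L

Convert clearance: 159 mL/min × 60 min/h ÷ 1000 mL/L = 9.540 L/h
Css = rate / CL = 358 / 9.540 = 37.53 mg/L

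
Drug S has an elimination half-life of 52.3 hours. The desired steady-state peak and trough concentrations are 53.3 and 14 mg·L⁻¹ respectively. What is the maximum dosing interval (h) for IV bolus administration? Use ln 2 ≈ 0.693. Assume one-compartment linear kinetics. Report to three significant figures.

k = 0.693 / t½ = 0.693 / 52.3 = 0.01325 h⁻¹
Between IV bolus doses, concentration decays as C = C₀·e^(−kτ), so C_peak/C_trough = e^(kτ).
τ_max = ln(C_peak/C_trough) / k = ln(53.3/14) / 0.01325 = 1.337 / 0.01325 = 100.9 h

101 h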